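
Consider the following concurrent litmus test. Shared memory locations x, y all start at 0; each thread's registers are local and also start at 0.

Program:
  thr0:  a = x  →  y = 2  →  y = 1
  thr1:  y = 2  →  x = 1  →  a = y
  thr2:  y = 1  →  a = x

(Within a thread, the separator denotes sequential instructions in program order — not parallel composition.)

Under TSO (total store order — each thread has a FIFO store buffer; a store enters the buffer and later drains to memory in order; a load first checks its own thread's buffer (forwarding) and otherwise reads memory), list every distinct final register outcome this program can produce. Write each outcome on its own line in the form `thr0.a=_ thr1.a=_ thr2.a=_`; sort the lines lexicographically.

thr0.a=0 thr1.a=1 thr2.a=0
thr0.a=0 thr1.a=1 thr2.a=1
thr0.a=0 thr1.a=2 thr2.a=0
thr0.a=0 thr1.a=2 thr2.a=1
thr0.a=1 thr1.a=1 thr2.a=0
thr0.a=1 thr1.a=1 thr2.a=1
thr0.a=1 thr1.a=2 thr2.a=0
thr0.a=1 thr1.a=2 thr2.a=1

outcome vector order: (thr0.a,thr1.a,thr2.a)
|TSO outcomes| = 8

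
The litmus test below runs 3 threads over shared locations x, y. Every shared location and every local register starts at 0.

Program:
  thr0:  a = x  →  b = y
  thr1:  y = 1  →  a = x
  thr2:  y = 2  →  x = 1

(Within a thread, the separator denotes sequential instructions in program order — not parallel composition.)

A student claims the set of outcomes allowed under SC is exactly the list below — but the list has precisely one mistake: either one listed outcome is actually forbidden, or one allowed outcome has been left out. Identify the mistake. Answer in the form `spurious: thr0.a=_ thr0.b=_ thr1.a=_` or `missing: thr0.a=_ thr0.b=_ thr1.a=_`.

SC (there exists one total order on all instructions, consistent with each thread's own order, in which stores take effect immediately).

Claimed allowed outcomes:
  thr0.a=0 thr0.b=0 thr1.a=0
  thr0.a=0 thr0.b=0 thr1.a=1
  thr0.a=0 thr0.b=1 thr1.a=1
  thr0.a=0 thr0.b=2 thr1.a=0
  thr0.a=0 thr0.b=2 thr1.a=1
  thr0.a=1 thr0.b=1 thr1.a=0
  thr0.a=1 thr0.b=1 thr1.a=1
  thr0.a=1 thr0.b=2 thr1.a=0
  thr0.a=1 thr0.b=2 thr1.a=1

missing: thr0.a=0 thr0.b=1 thr1.a=0

outcome vector order: (thr0.a,thr0.b,thr1.a)
[SC] allowed = {(0,0,0), (0,0,1), (0,1,0), (0,1,1), (0,2,0), (0,2,1), (1,1,0), (1,1,1), (1,2,0), (1,2,1)}
SC∖claimed = {(0,1,0)}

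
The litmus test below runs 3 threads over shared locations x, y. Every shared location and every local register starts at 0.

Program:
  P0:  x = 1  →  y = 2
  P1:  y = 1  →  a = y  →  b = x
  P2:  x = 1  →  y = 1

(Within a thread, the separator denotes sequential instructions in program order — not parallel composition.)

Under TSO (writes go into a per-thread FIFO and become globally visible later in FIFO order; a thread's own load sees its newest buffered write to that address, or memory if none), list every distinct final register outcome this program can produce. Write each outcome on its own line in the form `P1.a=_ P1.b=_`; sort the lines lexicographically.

outcome vector order: (P1.a,P1.b)
|TSO outcomes| = 3

P1.a=1 P1.b=0
P1.a=1 P1.b=1
P1.a=2 P1.b=1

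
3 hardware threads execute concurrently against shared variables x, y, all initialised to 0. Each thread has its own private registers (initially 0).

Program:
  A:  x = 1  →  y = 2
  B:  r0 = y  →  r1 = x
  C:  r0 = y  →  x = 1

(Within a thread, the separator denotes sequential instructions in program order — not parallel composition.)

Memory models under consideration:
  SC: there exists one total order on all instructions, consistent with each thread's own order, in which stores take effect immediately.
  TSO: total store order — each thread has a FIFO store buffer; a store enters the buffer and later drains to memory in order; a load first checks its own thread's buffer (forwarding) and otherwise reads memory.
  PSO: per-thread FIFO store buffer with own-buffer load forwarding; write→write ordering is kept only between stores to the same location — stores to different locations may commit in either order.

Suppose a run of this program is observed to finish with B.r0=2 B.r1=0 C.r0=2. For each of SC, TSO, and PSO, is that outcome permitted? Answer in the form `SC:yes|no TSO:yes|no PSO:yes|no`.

outcome vector order: (B.r0,B.r1,C.r0)
SC (6): <0 0 0>, <0 0 2>, <0 1 0>, <0 1 2>, <2 1 0>, <2 1 2>
TSO (6): <0 0 0>, <0 0 2>, <0 1 0>, <0 1 2>, <2 1 0>, <2 1 2>
PSO (8): <0 0 0>, <0 0 2>, <0 1 0>, <0 1 2>, <2 0 0>, <2 0 2>, <2 1 0>, <2 1 2>
target <2 0 2> ∈ {PSO}

SC:no TSO:no PSO:yes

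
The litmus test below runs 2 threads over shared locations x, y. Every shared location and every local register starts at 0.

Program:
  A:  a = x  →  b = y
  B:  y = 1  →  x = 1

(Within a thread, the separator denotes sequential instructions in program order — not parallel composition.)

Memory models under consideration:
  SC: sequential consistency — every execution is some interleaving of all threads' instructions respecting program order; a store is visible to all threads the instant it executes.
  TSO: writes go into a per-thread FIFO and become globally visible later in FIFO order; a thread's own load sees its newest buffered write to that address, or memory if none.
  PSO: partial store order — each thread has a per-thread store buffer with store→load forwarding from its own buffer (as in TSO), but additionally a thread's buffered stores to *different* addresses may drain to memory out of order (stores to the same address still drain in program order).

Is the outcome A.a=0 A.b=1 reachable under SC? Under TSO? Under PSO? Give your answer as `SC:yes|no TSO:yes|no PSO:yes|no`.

SC:yes TSO:yes PSO:yes

outcome vector order: (A.a,A.b)
under SC → 00; 01; 11
under TSO → 00; 01; 11
under PSO → 00; 01; 10; 11
target 01 ∈ {SC,TSO,PSO}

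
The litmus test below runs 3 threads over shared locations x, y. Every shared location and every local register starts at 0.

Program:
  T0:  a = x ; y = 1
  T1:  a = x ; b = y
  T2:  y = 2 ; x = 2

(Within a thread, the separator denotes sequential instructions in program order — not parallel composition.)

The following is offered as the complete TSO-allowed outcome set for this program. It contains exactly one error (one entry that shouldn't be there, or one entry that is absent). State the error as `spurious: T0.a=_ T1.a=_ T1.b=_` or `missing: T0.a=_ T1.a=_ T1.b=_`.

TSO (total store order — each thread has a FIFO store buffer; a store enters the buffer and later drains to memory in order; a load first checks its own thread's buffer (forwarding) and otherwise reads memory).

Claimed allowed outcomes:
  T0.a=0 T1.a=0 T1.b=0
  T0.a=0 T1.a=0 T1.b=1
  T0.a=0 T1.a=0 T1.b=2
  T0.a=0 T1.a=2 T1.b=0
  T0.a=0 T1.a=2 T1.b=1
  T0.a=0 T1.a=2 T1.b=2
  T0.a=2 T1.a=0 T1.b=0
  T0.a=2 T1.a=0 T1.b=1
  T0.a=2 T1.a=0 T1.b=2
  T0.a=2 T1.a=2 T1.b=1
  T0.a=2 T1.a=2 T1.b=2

spurious: T0.a=0 T1.a=2 T1.b=0

outcome vector order: (T0.a,T1.a,T1.b)
TSO (10): 000, 001, 002, 021, 022, 200, 201, 202, 221, 222
claimed∖TSO = {020}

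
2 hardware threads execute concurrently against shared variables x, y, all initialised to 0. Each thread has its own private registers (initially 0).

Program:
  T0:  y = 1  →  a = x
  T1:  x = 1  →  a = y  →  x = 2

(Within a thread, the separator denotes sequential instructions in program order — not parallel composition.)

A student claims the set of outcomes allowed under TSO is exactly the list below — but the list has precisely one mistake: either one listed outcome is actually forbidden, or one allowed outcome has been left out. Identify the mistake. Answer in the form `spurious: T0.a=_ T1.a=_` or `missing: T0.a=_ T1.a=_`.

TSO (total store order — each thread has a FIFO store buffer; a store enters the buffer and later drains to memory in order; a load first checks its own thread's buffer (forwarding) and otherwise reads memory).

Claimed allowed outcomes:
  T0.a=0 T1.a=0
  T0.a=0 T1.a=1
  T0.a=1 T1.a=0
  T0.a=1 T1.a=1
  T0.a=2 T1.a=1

outcome vector order: (T0.a,T1.a)
TSO: 6 outcomes — {<0 0>; <0 1>; <1 0>; <1 1>; <2 0>; <2 1>}
TSO∖claimed = {<2 0>}

missing: T0.a=2 T1.a=0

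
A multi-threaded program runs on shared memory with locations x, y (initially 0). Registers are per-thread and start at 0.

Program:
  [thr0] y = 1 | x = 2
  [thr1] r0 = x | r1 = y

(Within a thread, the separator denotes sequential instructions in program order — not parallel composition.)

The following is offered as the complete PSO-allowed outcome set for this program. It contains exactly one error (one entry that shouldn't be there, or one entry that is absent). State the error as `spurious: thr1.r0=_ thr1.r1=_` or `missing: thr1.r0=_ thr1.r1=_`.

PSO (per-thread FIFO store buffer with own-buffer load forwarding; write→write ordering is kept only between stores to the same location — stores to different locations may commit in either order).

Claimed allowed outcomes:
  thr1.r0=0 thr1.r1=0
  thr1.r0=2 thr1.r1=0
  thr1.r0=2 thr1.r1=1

outcome vector order: (thr1.r0,thr1.r1)
under PSO → <0 0>; <0 1>; <2 0>; <2 1>
PSO∖claimed = {<0 1>}

missing: thr1.r0=0 thr1.r1=1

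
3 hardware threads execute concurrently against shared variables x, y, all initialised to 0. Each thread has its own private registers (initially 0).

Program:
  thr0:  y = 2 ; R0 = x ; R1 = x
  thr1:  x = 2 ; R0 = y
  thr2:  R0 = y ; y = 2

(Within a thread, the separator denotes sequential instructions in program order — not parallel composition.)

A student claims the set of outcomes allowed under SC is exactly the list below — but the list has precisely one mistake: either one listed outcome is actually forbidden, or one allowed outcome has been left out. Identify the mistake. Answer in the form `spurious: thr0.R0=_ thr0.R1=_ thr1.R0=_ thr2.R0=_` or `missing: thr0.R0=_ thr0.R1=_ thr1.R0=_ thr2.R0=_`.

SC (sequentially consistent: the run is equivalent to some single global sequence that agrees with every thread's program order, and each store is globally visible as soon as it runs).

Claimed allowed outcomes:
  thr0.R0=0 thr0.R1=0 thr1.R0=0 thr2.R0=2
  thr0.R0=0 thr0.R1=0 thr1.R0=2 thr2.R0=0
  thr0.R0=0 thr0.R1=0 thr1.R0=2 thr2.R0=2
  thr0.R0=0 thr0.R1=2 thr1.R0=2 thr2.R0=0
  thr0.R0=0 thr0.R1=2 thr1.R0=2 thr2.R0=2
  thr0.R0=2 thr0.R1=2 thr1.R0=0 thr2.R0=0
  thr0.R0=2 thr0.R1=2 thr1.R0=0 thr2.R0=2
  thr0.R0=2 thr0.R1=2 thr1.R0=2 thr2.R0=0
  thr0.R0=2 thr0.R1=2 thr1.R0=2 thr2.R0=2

outcome vector order: (thr0.R0,thr0.R1,thr1.R0,thr2.R0)
SC: 8 outcomes — {0/0/2/0; 0/0/2/2; 0/2/2/0; 0/2/2/2; 2/2/0/0; 2/2/0/2; 2/2/2/0; 2/2/2/2}
claimed∖SC = {0/0/0/2}

spurious: thr0.R0=0 thr0.R1=0 thr1.R0=0 thr2.R0=2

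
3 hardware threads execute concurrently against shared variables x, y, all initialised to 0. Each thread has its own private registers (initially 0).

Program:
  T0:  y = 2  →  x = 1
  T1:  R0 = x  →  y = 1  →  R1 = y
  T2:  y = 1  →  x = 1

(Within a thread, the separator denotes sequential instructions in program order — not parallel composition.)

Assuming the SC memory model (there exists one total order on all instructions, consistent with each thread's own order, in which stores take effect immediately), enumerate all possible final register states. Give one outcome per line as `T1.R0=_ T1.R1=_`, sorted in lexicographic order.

T1.R0=0 T1.R1=1
T1.R0=0 T1.R1=2
T1.R0=1 T1.R1=1
T1.R0=1 T1.R1=2

outcome vector order: (T1.R0,T1.R1)
|SC outcomes| = 4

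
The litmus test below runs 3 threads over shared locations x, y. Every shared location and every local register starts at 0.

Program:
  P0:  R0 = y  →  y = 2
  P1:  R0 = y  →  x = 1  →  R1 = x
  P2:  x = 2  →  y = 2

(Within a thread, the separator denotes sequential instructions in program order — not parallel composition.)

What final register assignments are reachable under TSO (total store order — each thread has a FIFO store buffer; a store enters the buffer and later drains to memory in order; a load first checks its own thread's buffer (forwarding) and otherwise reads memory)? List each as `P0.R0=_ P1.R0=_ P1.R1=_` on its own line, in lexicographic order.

outcome vector order: (P0.R0,P1.R0,P1.R1)
|TSO outcomes| = 7

P0.R0=0 P1.R0=0 P1.R1=1
P0.R0=0 P1.R0=0 P1.R1=2
P0.R0=0 P1.R0=2 P1.R1=1
P0.R0=0 P1.R0=2 P1.R1=2
P0.R0=2 P1.R0=0 P1.R1=1
P0.R0=2 P1.R0=0 P1.R1=2
P0.R0=2 P1.R0=2 P1.R1=1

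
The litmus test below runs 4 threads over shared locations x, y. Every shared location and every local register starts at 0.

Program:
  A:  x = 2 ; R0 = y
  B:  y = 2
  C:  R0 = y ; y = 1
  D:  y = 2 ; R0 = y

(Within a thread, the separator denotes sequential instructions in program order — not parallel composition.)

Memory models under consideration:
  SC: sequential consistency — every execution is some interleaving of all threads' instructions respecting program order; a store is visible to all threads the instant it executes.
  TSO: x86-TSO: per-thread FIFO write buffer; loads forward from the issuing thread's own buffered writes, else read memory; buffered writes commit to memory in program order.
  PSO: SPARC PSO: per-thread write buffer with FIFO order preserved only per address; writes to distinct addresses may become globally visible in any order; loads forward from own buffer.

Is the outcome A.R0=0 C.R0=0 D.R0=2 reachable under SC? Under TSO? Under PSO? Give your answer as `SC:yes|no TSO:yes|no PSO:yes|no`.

outcome vector order: (A.R0,C.R0,D.R0)
SC: 12 outcomes — {<0 0 1> <0 0 2> <0 2 1> <0 2 2> <1 0 1> <1 0 2> <1 2 1> <1 2 2> <2 0 1> <2 0 2> <2 2 1> <2 2 2>}
TSO: 12 outcomes — {<0 0 1> <0 0 2> <0 2 1> <0 2 2> <1 0 1> <1 0 2> <1 2 1> <1 2 2> <2 0 1> <2 0 2> <2 2 1> <2 2 2>}
PSO: 12 outcomes — {<0 0 1> <0 0 2> <0 2 1> <0 2 2> <1 0 1> <1 0 2> <1 2 1> <1 2 2> <2 0 1> <2 0 2> <2 2 1> <2 2 2>}
target <0 0 2> ∈ {SC,TSO,PSO}

SC:yes TSO:yes PSO:yes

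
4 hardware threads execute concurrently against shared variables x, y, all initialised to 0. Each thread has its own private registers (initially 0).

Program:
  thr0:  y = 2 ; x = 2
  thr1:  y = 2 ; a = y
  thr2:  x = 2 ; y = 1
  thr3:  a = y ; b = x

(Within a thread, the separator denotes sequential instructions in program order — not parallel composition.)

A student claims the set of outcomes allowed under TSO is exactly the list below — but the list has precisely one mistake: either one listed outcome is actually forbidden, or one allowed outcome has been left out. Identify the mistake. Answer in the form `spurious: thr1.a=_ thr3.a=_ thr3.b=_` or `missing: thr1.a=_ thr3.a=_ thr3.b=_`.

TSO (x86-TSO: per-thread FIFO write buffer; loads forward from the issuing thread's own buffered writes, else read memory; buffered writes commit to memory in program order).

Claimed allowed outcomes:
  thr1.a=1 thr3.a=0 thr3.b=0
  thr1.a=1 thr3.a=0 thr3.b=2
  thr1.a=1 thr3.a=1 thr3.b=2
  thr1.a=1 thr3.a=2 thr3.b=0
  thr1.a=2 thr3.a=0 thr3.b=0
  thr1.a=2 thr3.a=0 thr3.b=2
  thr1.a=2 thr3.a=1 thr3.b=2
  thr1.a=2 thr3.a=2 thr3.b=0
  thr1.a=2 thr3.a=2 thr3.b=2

outcome vector order: (thr1.a,thr3.a,thr3.b)
TSO (10): 1/0/0 1/0/2 1/1/2 1/2/0 1/2/2 2/0/0 2/0/2 2/1/2 2/2/0 2/2/2
TSO∖claimed = {1/2/2}

missing: thr1.a=1 thr3.a=2 thr3.b=2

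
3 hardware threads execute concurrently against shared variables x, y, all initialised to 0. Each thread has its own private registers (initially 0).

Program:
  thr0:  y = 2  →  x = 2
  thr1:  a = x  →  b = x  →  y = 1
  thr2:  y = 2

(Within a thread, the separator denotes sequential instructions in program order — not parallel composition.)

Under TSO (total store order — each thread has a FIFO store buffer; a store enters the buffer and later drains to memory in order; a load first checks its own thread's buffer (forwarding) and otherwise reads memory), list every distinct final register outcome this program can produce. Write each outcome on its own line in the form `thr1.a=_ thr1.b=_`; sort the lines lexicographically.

outcome vector order: (thr1.a,thr1.b)
|TSO outcomes| = 3

thr1.a=0 thr1.b=0
thr1.a=0 thr1.b=2
thr1.a=2 thr1.b=2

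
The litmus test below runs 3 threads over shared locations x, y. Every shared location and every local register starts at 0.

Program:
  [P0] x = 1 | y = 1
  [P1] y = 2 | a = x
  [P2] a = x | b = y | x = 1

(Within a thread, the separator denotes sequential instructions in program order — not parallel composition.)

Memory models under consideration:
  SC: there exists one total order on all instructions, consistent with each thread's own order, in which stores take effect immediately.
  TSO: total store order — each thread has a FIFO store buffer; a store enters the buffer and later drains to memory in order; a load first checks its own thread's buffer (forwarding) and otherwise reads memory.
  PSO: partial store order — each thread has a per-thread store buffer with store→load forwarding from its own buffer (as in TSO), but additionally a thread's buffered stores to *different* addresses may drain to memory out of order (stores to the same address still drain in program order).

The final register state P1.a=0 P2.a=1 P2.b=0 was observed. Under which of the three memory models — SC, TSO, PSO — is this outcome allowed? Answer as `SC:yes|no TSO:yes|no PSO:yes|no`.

SC:no TSO:yes PSO:yes

outcome vector order: (P1.a,P2.a,P2.b)
SC: 11 outcomes — {0/0/0 0/0/1 0/0/2 0/1/1 0/1/2 1/0/0 1/0/1 1/0/2 1/1/0 1/1/1 1/1/2}
TSO: 12 outcomes — {0/0/0 0/0/1 0/0/2 0/1/0 0/1/1 0/1/2 1/0/0 1/0/1 1/0/2 1/1/0 1/1/1 1/1/2}
PSO: 12 outcomes — {0/0/0 0/0/1 0/0/2 0/1/0 0/1/1 0/1/2 1/0/0 1/0/1 1/0/2 1/1/0 1/1/1 1/1/2}
target 0/1/0 ∈ {TSO,PSO}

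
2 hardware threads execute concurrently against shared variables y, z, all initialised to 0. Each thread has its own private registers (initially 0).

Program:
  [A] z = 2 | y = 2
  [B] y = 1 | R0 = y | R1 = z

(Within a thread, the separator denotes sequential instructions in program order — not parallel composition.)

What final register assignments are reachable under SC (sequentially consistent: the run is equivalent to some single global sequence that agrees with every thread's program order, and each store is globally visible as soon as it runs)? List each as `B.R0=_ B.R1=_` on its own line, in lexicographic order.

B.R0=1 B.R1=0
B.R0=1 B.R1=2
B.R0=2 B.R1=2

outcome vector order: (B.R0,B.R1)
|SC outcomes| = 3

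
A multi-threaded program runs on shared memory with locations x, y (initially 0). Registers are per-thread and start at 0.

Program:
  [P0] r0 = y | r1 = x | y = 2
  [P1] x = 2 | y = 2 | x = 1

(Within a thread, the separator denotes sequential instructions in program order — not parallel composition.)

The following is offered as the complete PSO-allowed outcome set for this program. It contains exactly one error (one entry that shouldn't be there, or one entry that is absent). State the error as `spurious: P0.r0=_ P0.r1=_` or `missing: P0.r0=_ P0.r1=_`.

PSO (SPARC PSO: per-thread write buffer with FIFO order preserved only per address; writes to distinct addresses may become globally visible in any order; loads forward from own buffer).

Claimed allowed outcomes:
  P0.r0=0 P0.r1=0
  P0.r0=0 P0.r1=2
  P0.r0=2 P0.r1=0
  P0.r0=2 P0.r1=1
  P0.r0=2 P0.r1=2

missing: P0.r0=0 P0.r1=1

outcome vector order: (P0.r0,P0.r1)
PSO (6): 0/0; 0/1; 0/2; 2/0; 2/1; 2/2
PSO∖claimed = {0/1}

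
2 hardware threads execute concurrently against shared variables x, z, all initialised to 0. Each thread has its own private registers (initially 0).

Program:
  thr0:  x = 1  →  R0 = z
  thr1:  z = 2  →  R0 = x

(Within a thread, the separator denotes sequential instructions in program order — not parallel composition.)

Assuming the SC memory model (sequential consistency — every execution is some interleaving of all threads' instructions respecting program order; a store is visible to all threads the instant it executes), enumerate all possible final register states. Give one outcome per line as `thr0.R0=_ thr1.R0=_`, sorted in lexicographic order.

outcome vector order: (thr0.R0,thr1.R0)
|SC outcomes| = 3

thr0.R0=0 thr1.R0=1
thr0.R0=2 thr1.R0=0
thr0.R0=2 thr1.R0=1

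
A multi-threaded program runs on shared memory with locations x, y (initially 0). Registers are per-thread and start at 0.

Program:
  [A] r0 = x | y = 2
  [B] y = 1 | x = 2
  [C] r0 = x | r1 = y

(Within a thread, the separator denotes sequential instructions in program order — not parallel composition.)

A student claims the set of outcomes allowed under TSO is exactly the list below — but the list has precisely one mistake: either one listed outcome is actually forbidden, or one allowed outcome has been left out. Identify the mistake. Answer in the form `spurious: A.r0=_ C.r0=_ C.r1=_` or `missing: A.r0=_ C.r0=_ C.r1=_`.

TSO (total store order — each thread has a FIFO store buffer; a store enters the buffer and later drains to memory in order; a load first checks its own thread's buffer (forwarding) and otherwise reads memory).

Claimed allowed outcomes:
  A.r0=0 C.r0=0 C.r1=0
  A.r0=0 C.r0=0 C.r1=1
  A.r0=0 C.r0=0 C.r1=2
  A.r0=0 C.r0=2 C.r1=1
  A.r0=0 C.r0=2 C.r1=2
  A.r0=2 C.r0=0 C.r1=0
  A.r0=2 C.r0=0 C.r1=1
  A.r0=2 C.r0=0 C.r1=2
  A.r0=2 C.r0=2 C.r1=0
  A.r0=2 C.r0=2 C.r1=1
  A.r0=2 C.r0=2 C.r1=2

outcome vector order: (A.r0,C.r0,C.r1)
[TSO] allowed = {0/0/0; 0/0/1; 0/0/2; 0/2/1; 0/2/2; 2/0/0; 2/0/1; 2/0/2; 2/2/1; 2/2/2}
claimed∖TSO = {2/2/0}

spurious: A.r0=2 C.r0=2 C.r1=0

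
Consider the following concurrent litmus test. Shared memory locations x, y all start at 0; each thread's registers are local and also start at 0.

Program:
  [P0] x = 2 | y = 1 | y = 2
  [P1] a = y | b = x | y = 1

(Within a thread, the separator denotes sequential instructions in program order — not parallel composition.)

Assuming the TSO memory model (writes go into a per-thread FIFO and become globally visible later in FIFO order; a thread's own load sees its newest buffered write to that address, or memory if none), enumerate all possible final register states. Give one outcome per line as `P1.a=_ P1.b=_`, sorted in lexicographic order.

outcome vector order: (P1.a,P1.b)
|TSO outcomes| = 4

P1.a=0 P1.b=0
P1.a=0 P1.b=2
P1.a=1 P1.b=2
P1.a=2 P1.b=2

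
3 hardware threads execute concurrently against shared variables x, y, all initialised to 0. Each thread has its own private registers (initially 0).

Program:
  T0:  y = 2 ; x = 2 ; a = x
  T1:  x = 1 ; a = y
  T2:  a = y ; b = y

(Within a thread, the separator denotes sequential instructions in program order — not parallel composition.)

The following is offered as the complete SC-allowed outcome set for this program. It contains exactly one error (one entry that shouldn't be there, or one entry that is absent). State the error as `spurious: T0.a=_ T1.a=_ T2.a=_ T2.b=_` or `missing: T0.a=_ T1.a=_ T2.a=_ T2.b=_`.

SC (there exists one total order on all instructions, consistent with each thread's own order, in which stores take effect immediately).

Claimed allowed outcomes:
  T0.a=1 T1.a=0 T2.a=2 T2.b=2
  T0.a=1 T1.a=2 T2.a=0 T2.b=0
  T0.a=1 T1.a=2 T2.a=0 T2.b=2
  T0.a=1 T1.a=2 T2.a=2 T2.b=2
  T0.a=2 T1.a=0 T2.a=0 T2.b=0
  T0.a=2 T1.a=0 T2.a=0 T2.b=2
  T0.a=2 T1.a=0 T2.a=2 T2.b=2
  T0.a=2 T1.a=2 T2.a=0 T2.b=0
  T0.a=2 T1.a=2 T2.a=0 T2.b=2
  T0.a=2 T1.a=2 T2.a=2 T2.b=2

outcome vector order: (T0.a,T1.a,T2.a,T2.b)
[SC] allowed = {(1,2,0,0); (1,2,0,2); (1,2,2,2); (2,0,0,0); (2,0,0,2); (2,0,2,2); (2,2,0,0); (2,2,0,2); (2,2,2,2)}
claimed∖SC = {(1,0,2,2)}

spurious: T0.a=1 T1.a=0 T2.a=2 T2.b=2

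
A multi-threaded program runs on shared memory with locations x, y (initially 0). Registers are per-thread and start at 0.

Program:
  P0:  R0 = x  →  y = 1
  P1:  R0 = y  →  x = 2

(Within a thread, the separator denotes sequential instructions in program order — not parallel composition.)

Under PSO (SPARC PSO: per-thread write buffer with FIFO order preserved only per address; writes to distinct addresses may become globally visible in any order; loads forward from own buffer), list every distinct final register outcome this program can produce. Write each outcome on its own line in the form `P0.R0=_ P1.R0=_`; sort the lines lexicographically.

outcome vector order: (P0.R0,P1.R0)
|PSO outcomes| = 3

P0.R0=0 P1.R0=0
P0.R0=0 P1.R0=1
P0.R0=2 P1.R0=0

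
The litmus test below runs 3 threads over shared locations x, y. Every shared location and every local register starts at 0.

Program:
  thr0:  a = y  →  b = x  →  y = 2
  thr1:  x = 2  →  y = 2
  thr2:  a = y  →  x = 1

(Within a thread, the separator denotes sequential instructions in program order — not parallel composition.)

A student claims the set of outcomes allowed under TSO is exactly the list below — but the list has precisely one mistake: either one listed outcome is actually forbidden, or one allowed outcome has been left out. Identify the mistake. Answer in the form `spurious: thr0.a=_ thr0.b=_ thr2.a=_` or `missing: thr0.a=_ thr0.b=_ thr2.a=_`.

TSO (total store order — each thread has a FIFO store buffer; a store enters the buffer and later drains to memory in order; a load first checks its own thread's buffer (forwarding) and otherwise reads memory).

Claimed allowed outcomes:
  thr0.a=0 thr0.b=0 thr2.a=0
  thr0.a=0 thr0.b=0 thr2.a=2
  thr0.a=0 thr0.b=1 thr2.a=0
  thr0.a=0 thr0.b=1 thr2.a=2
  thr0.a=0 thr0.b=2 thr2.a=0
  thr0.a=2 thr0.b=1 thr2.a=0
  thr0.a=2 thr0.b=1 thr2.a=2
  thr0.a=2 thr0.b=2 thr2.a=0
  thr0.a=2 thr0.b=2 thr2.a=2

missing: thr0.a=0 thr0.b=2 thr2.a=2

outcome vector order: (thr0.a,thr0.b,thr2.a)
TSO: 10 outcomes — {<0 0 0>, <0 0 2>, <0 1 0>, <0 1 2>, <0 2 0>, <0 2 2>, <2 1 0>, <2 1 2>, <2 2 0>, <2 2 2>}
TSO∖claimed = {<0 2 2>}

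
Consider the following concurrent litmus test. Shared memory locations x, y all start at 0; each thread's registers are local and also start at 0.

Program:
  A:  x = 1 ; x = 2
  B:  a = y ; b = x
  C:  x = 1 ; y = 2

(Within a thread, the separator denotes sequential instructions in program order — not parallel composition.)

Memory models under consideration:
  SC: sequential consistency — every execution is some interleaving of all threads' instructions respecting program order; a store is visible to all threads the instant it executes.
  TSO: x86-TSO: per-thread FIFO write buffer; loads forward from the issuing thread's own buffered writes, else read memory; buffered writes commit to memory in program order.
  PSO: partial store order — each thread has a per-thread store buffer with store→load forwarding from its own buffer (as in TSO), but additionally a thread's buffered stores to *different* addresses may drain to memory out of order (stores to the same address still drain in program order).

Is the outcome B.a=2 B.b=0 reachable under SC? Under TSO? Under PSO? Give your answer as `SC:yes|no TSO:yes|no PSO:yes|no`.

outcome vector order: (B.a,B.b)
SC (5): (0,0); (0,1); (0,2); (2,1); (2,2)
TSO (5): (0,0); (0,1); (0,2); (2,1); (2,2)
PSO (6): (0,0); (0,1); (0,2); (2,0); (2,1); (2,2)
target (2,0) ∈ {PSO}

SC:no TSO:no PSO:yes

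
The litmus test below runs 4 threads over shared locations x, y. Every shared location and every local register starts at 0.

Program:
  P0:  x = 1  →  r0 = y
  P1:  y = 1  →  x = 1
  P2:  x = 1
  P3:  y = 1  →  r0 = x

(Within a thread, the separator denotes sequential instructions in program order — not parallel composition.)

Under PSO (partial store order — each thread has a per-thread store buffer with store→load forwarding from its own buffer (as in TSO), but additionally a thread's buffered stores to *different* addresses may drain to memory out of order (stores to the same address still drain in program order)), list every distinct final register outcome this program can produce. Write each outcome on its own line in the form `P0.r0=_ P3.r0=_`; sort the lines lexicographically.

outcome vector order: (P0.r0,P3.r0)
|PSO outcomes| = 4

P0.r0=0 P3.r0=0
P0.r0=0 P3.r0=1
P0.r0=1 P3.r0=0
P0.r0=1 P3.r0=1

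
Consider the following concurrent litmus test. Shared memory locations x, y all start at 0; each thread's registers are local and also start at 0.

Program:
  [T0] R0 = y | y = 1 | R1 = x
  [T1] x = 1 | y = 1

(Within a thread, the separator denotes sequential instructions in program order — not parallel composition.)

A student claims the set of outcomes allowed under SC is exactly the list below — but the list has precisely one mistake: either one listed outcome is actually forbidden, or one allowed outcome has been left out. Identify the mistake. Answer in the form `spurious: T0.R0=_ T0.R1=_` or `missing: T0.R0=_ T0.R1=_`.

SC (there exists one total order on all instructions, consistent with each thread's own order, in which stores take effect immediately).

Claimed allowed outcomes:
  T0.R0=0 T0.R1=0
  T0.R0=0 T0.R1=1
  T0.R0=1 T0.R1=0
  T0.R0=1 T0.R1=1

spurious: T0.R0=1 T0.R1=0

outcome vector order: (T0.R0,T0.R1)
[SC] allowed = {(0,0) (0,1) (1,1)}
claimed∖SC = {(1,0)}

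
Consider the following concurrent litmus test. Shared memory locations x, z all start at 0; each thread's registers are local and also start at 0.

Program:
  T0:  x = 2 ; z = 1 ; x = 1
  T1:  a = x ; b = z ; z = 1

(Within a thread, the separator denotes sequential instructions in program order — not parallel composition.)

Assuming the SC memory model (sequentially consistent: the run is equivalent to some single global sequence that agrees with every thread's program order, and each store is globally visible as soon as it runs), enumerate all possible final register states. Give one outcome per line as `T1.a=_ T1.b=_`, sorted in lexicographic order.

outcome vector order: (T1.a,T1.b)
|SC outcomes| = 5

T1.a=0 T1.b=0
T1.a=0 T1.b=1
T1.a=1 T1.b=1
T1.a=2 T1.b=0
T1.a=2 T1.b=1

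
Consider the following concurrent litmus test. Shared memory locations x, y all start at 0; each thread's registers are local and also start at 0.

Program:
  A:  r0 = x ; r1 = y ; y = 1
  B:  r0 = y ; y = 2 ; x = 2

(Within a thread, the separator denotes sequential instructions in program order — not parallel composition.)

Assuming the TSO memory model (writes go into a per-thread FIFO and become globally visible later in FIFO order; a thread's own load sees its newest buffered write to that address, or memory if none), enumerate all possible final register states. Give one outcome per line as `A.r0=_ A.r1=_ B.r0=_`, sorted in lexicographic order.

A.r0=0 A.r1=0 B.r0=0
A.r0=0 A.r1=0 B.r0=1
A.r0=0 A.r1=2 B.r0=0
A.r0=2 A.r1=2 B.r0=0

outcome vector order: (A.r0,A.r1,B.r0)
|TSO outcomes| = 4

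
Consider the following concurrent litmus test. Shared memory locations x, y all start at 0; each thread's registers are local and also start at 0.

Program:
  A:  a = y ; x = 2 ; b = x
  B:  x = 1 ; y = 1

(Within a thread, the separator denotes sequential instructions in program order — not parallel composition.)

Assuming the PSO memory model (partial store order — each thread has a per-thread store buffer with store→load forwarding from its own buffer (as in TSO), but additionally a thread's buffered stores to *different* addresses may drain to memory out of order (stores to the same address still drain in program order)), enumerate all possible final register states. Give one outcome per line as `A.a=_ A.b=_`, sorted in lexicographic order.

A.a=0 A.b=1
A.a=0 A.b=2
A.a=1 A.b=1
A.a=1 A.b=2

outcome vector order: (A.a,A.b)
|PSO outcomes| = 4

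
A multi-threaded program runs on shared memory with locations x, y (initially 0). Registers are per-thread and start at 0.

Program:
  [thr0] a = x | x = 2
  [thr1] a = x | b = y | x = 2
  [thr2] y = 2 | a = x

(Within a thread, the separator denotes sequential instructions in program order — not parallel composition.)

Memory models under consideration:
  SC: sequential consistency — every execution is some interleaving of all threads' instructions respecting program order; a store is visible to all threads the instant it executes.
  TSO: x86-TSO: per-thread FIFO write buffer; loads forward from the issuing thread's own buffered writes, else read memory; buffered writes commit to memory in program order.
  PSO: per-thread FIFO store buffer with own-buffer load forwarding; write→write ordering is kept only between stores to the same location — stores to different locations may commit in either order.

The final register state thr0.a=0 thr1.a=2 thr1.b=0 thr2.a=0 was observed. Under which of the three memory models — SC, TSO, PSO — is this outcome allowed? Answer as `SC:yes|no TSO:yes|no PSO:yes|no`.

outcome vector order: (thr0.a,thr1.a,thr1.b,thr2.a)
[SC] allowed = {<0 0 0 0>; <0 0 0 2>; <0 0 2 0>; <0 0 2 2>; <0 2 0 2>; <0 2 2 0>; <0 2 2 2>; <2 0 0 0>; <2 0 0 2>; <2 0 2 0>; <2 0 2 2>}
[TSO] allowed = {<0 0 0 0>; <0 0 0 2>; <0 0 2 0>; <0 0 2 2>; <0 2 0 0>; <0 2 0 2>; <0 2 2 0>; <0 2 2 2>; <2 0 0 0>; <2 0 0 2>; <2 0 2 0>; <2 0 2 2>}
[PSO] allowed = {<0 0 0 0>; <0 0 0 2>; <0 0 2 0>; <0 0 2 2>; <0 2 0 0>; <0 2 0 2>; <0 2 2 0>; <0 2 2 2>; <2 0 0 0>; <2 0 0 2>; <2 0 2 0>; <2 0 2 2>}
target <0 2 0 0> ∈ {TSO,PSO}

SC:no TSO:yes PSO:yes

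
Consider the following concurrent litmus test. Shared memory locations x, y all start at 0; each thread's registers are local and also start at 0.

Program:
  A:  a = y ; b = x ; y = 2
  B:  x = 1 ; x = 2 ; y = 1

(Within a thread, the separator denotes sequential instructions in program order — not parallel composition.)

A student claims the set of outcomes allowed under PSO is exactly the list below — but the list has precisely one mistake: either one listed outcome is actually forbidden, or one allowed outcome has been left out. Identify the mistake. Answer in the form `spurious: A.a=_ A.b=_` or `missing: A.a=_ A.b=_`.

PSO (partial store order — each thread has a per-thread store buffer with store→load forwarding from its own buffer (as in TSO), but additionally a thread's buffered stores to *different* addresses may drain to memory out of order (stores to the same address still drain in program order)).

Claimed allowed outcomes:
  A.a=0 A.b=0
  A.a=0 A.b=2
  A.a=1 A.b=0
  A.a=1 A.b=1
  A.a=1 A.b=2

missing: A.a=0 A.b=1

outcome vector order: (A.a,A.b)
PSO: 6 outcomes — {<0 0>, <0 1>, <0 2>, <1 0>, <1 1>, <1 2>}
PSO∖claimed = {<0 1>}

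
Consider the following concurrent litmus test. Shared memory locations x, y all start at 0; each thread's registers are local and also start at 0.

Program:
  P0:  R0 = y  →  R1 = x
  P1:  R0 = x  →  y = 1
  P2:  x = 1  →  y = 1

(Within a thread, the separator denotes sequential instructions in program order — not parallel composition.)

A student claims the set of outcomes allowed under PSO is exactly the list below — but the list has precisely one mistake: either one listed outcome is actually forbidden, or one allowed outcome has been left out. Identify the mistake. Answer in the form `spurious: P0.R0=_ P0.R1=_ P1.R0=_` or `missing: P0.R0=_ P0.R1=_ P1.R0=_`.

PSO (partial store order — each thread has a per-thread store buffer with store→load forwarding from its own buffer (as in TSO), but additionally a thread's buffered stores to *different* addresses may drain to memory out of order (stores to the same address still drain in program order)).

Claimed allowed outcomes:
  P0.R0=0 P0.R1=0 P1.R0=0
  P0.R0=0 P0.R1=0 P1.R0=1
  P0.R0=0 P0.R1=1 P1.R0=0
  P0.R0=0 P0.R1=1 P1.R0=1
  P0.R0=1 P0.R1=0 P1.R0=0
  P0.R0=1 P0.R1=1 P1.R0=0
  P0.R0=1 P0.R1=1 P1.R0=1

missing: P0.R0=1 P0.R1=0 P1.R0=1

outcome vector order: (P0.R0,P0.R1,P1.R0)
PSO: 8 outcomes — {<0 0 0> <0 0 1> <0 1 0> <0 1 1> <1 0 0> <1 0 1> <1 1 0> <1 1 1>}
PSO∖claimed = {<1 0 1>}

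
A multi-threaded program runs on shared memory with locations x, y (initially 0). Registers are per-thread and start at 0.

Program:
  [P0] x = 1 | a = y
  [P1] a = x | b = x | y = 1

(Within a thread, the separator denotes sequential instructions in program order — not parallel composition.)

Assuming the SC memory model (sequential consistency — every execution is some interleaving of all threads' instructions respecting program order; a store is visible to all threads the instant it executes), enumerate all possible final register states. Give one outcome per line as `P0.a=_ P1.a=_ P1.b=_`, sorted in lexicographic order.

outcome vector order: (P0.a,P1.a,P1.b)
|SC outcomes| = 6

P0.a=0 P1.a=0 P1.b=0
P0.a=0 P1.a=0 P1.b=1
P0.a=0 P1.a=1 P1.b=1
P0.a=1 P1.a=0 P1.b=0
P0.a=1 P1.a=0 P1.b=1
P0.a=1 P1.a=1 P1.b=1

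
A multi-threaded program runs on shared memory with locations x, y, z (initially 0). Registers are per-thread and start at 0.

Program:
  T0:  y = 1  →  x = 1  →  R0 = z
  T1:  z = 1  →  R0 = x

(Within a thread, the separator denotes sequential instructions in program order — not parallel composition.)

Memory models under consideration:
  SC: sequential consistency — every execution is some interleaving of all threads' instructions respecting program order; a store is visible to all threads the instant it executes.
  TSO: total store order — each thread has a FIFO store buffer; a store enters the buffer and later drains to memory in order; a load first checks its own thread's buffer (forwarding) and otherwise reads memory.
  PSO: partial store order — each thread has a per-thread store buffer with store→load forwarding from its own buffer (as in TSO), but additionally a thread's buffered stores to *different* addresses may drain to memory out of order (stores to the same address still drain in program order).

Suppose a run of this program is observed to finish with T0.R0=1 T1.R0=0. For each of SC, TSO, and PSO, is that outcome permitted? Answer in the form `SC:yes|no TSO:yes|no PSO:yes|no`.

SC:yes TSO:yes PSO:yes

outcome vector order: (T0.R0,T1.R0)
under SC → 0/1, 1/0, 1/1
under TSO → 0/0, 0/1, 1/0, 1/1
under PSO → 0/0, 0/1, 1/0, 1/1
target 1/0 ∈ {SC,TSO,PSO}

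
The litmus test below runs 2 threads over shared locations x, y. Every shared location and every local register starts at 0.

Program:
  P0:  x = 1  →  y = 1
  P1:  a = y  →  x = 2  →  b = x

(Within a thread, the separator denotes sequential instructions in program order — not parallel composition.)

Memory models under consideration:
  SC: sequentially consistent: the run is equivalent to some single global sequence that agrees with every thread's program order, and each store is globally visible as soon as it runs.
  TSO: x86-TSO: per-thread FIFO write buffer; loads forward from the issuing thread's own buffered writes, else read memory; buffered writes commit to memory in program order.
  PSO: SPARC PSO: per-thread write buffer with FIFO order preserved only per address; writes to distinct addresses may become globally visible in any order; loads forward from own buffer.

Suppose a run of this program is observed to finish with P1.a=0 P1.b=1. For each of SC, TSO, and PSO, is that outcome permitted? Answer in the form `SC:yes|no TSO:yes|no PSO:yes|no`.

outcome vector order: (P1.a,P1.b)
SC (3): <0 1> <0 2> <1 2>
TSO (3): <0 1> <0 2> <1 2>
PSO (4): <0 1> <0 2> <1 1> <1 2>
target <0 1> ∈ {SC,TSO,PSO}

SC:yes TSO:yes PSO:yes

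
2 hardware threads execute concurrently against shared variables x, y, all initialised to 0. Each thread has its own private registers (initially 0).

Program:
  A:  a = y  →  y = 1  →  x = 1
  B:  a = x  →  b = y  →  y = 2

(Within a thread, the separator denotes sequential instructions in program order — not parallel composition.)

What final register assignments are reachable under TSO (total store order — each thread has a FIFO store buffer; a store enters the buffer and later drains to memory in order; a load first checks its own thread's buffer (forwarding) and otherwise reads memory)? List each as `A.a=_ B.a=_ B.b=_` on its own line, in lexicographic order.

A.a=0 B.a=0 B.b=0
A.a=0 B.a=0 B.b=1
A.a=0 B.a=1 B.b=1
A.a=2 B.a=0 B.b=0

outcome vector order: (A.a,B.a,B.b)
|TSO outcomes| = 4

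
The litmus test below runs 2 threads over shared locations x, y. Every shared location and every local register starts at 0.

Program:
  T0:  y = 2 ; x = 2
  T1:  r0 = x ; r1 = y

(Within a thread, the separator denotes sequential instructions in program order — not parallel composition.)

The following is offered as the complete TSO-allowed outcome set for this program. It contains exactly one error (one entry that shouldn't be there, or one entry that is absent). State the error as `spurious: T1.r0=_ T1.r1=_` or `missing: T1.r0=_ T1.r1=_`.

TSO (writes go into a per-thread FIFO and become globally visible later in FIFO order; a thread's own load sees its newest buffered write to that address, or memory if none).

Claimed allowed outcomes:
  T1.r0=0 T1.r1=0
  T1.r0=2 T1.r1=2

missing: T1.r0=0 T1.r1=2

outcome vector order: (T1.r0,T1.r1)
TSO: 3 outcomes — {(0,0), (0,2), (2,2)}
TSO∖claimed = {(0,2)}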